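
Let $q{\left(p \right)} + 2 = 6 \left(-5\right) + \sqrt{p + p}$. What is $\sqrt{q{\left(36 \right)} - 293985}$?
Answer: $\sqrt{-294017 + 6 \sqrt{2}} \approx 542.23 i$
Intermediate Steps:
$q{\left(p \right)} = -32 + \sqrt{2} \sqrt{p}$ ($q{\left(p \right)} = -2 + \left(6 \left(-5\right) + \sqrt{p + p}\right) = -2 + \left(-30 + \sqrt{2 p}\right) = -2 + \left(-30 + \sqrt{2} \sqrt{p}\right) = -32 + \sqrt{2} \sqrt{p}$)
$\sqrt{q{\left(36 \right)} - 293985} = \sqrt{\left(-32 + \sqrt{2} \sqrt{36}\right) - 293985} = \sqrt{\left(-32 + \sqrt{2} \cdot 6\right) - 293985} = \sqrt{\left(-32 + 6 \sqrt{2}\right) - 293985} = \sqrt{-294017 + 6 \sqrt{2}}$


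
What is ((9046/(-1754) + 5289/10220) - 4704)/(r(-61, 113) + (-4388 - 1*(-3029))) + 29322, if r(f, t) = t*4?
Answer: 238412076555127/8129386580 ≈ 29327.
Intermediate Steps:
r(f, t) = 4*t
((9046/(-1754) + 5289/10220) - 4704)/(r(-61, 113) + (-4388 - 1*(-3029))) + 29322 = ((9046/(-1754) + 5289/10220) - 4704)/(4*113 + (-4388 - 1*(-3029))) + 29322 = ((9046*(-1/1754) + 5289*(1/10220)) - 4704)/(452 + (-4388 + 3029)) + 29322 = ((-4523/877 + 5289/10220) - 4704)/(452 - 1359) + 29322 = (-41586607/8962940 - 4704)/(-907) + 29322 = -42203256367/8962940*(-1/907) + 29322 = 42203256367/8129386580 + 29322 = 238412076555127/8129386580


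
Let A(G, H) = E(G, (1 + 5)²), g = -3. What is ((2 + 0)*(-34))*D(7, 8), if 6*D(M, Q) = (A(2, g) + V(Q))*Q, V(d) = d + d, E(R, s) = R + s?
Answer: -4896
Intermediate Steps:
A(G, H) = 36 + G (A(G, H) = G + (1 + 5)² = G + 6² = G + 36 = 36 + G)
V(d) = 2*d
D(M, Q) = Q*(38 + 2*Q)/6 (D(M, Q) = (((36 + 2) + 2*Q)*Q)/6 = ((38 + 2*Q)*Q)/6 = (Q*(38 + 2*Q))/6 = Q*(38 + 2*Q)/6)
((2 + 0)*(-34))*D(7, 8) = ((2 + 0)*(-34))*((⅓)*8*(19 + 8)) = (2*(-34))*((⅓)*8*27) = -68*72 = -4896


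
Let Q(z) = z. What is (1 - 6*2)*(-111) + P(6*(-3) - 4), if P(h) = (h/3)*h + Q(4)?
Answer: 4159/3 ≈ 1386.3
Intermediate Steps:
P(h) = 4 + h**2/3 (P(h) = (h/3)*h + 4 = h**2/3 + 4 = 4 + h**2/3)
(1 - 6*2)*(-111) + P(6*(-3) - 4) = (1 - 6*2)*(-111) + (4 + (6*(-3) - 4)**2/3) = (1 - 12)*(-111) + (4 + (-18 - 4)**2/3) = -11*(-111) + (4 + (1/3)*(-22)**2) = 1221 + (4 + (1/3)*484) = 1221 + (4 + 484/3) = 1221 + 496/3 = 4159/3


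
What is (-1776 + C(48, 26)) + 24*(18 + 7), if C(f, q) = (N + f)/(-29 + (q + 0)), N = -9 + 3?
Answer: -1190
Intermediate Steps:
N = -6
C(f, q) = (-6 + f)/(-29 + q) (C(f, q) = (-6 + f)/(-29 + (q + 0)) = (-6 + f)/(-29 + q))
(-1776 + C(48, 26)) + 24*(18 + 7) = (-1776 + (-6 + 48)/(-29 + 26)) + 24*(18 + 7) = (-1776 + 42/(-3)) + 24*25 = (-1776 - ⅓*42) + 600 = (-1776 - 14) + 600 = -1790 + 600 = -1190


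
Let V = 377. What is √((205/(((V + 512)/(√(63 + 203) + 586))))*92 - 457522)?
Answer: √(-351764052122 + 16766540*√266)/889 ≈ 666.89*I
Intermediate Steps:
√((205/(((V + 512)/(√(63 + 203) + 586))))*92 - 457522) = √((205/(((377 + 512)/(√(63 + 203) + 586))))*92 - 457522) = √((205/((889/(√266 + 586))))*92 - 457522) = √((205/((889/(586 + √266))))*92 - 457522) = √((205*(586/889 + √266/889))*92 - 457522) = √((120130/889 + 205*√266/889)*92 - 457522) = √((11051960/889 + 18860*√266/889) - 457522) = √(-395685098/889 + 18860*√266/889)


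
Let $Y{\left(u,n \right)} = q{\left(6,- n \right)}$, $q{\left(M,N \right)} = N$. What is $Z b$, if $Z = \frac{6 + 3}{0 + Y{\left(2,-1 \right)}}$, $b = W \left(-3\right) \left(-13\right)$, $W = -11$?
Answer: $-3861$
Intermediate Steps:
$Y{\left(u,n \right)} = - n$
$b = -429$ ($b = \left(-11\right) \left(-3\right) \left(-13\right) = 33 \left(-13\right) = -429$)
$Z = 9$ ($Z = \frac{6 + 3}{0 - -1} = \frac{9}{0 + 1} = \frac{9}{1} = 9 \cdot 1 = 9$)
$Z b = 9 \left(-429\right) = -3861$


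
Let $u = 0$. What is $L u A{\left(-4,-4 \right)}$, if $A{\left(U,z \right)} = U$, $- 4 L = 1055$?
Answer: $0$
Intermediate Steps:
$L = - \frac{1055}{4}$ ($L = \left(- \frac{1}{4}\right) 1055 = - \frac{1055}{4} \approx -263.75$)
$L u A{\left(-4,-4 \right)} = - \frac{1055 \cdot 0 \left(-4\right)}{4} = \left(- \frac{1055}{4}\right) 0 = 0$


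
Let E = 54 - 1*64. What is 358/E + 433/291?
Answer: -49924/1455 ≈ -34.312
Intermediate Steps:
E = -10 (E = 54 - 64 = -10)
358/E + 433/291 = 358/(-10) + 433/291 = 358*(-⅒) + 433*(1/291) = -179/5 + 433/291 = -49924/1455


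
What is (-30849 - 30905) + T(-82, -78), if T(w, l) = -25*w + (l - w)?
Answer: -59700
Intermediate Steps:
T(w, l) = l - 26*w
(-30849 - 30905) + T(-82, -78) = (-30849 - 30905) + (-78 - 26*(-82)) = -61754 + (-78 + 2132) = -61754 + 2054 = -59700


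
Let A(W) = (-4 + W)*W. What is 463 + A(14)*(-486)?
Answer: -67577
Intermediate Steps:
A(W) = W*(-4 + W)
463 + A(14)*(-486) = 463 + (14*(-4 + 14))*(-486) = 463 + (14*10)*(-486) = 463 + 140*(-486) = 463 - 68040 = -67577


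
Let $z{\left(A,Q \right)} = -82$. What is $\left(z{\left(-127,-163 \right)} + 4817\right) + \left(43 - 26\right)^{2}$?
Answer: $5024$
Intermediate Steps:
$\left(z{\left(-127,-163 \right)} + 4817\right) + \left(43 - 26\right)^{2} = \left(-82 + 4817\right) + \left(43 - 26\right)^{2} = 4735 + 17^{2} = 4735 + 289 = 5024$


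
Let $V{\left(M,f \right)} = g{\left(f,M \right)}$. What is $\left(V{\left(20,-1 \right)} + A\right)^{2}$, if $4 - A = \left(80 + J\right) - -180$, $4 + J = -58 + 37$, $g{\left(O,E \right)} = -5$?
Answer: $55696$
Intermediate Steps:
$J = -25$ ($J = -4 + \left(-58 + 37\right) = -4 - 21 = -25$)
$V{\left(M,f \right)} = -5$
$A = -231$ ($A = 4 - \left(\left(80 - 25\right) - -180\right) = 4 - \left(55 + 180\right) = 4 - 235 = -231$)
$\left(V{\left(20,-1 \right)} + A\right)^{2} = \left(-5 - 231\right)^{2} = \left(-236\right)^{2} = 55696$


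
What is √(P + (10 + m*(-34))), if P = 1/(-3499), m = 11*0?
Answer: √122426511/3499 ≈ 3.1622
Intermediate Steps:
m = 0
P = -1/3499 ≈ -0.00028580
√(P + (10 + m*(-34))) = √(-1/3499 + (10 + 0*(-34))) = √(-1/3499 + (10 + 0)) = √(-1/3499 + 10) = √(34989/3499) = √122426511/3499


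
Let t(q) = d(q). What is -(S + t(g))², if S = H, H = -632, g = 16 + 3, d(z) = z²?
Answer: -73441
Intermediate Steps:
g = 19
t(q) = q²
S = -632
-(S + t(g))² = -(-632 + 19²)² = -(-632 + 361)² = -1*(-271)² = -1*73441 = -73441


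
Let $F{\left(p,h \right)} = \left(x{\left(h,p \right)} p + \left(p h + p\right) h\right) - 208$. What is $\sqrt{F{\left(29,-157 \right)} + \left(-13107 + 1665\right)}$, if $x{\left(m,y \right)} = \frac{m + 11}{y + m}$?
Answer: $\frac{\sqrt{44713669}}{8} \approx 835.85$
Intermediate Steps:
$x{\left(m,y \right)} = \frac{11 + m}{m + y}$
$F{\left(p,h \right)} = -208 + h \left(p + h p\right) + \frac{p \left(11 + h\right)}{h + p}$ ($F{\left(p,h \right)} = \left(\frac{11 + h}{h + p} p + \left(p h + p\right) h\right) - 208 = \left(\frac{p \left(11 + h\right)}{h + p} + \left(h p + p\right) h\right) - 208 = \left(\frac{p \left(11 + h\right)}{h + p} + \left(p + h p\right) h\right) - 208 = \left(\frac{p \left(11 + h\right)}{h + p} + h \left(p + h p\right)\right) - 208 = \left(h \left(p + h p\right) + \frac{p \left(11 + h\right)}{h + p}\right) - 208 = -208 + h \left(p + h p\right) + \frac{p \left(11 + h\right)}{h + p}$)
$\sqrt{F{\left(29,-157 \right)} + \left(-13107 + 1665\right)} = \sqrt{\frac{29 \left(11 - 157\right) + \left(-157 + 29\right) \left(-208 - 4553 + 29 \left(-157\right)^{2}\right)}{-157 + 29} + \left(-13107 + 1665\right)} = \sqrt{\frac{29 \left(-146\right) - 128 \left(-208 - 4553 + 29 \cdot 24649\right)}{-128} - 11442} = \sqrt{- \frac{-4234 - 128 \left(-208 - 4553 + 714821\right)}{128} - 11442} = \sqrt{- \frac{-4234 - 90887680}{128} - 11442} = \sqrt{\left(- \frac{1}{128}\right) \left(-90891914\right) - 11442} = \sqrt{\frac{45445957}{64} - 11442} = \sqrt{\frac{44713669}{64}} = \frac{\sqrt{44713669}}{8}$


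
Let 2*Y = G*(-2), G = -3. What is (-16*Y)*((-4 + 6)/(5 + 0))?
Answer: -96/5 ≈ -19.200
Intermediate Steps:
Y = 3 (Y = (-3*(-2))/2 = (1/2)*6 = 3)
(-16*Y)*((-4 + 6)/(5 + 0)) = (-16*3)*((-4 + 6)/(5 + 0)) = -96/5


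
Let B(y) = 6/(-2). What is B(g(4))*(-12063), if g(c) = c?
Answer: 36189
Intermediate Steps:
B(y) = -3 (B(y) = 6*(-½) = -3)
B(g(4))*(-12063) = -3*(-12063) = 36189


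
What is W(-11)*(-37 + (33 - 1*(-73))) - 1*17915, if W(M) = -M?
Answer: -17156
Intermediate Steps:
W(-11)*(-37 + (33 - 1*(-73))) - 1*17915 = (-1*(-11))*(-37 + (33 - 1*(-73))) - 1*17915 = 11*(-37 + (33 + 73)) - 17915 = 11*(-37 + 106) - 17915 = 11*69 - 17915 = 759 - 17915 = -17156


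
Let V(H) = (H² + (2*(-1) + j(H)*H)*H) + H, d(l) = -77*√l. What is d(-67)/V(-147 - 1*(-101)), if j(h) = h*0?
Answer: -77*I*√67/2162 ≈ -0.29152*I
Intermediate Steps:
j(h) = 0
V(H) = H² - H (V(H) = (H² + (2*(-1) + 0*H)*H) + H = (H² + (-2 + 0)*H) + H = (H² - 2*H) + H = H² - H)
d(-67)/V(-147 - 1*(-101)) = (-77*I*√67)/(((-147 - 1*(-101))*(-1 + (-147 - 1*(-101))))) = (-77*I*√67)/(((-147 + 101)*(-1 + (-147 + 101)))) = (-77*I*√67)/((-46*(-1 - 46))) = (-77*I*√67)/((-46*(-47))) = -77*I*√67/2162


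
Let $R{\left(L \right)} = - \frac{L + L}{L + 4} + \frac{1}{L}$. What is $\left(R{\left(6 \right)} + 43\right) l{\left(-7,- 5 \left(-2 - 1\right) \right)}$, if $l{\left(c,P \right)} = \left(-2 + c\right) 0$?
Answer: $0$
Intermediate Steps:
$l{\left(c,P \right)} = 0$
$R{\left(L \right)} = \frac{1}{L} - \frac{2 L}{4 + L}$ ($R{\left(L \right)} = - \frac{2 L}{4 + L} + \frac{1}{L} = \frac{1}{L} - \frac{2 L}{4 + L}$)
$\left(R{\left(6 \right)} + 43\right) l{\left(-7,- 5 \left(-2 - 1\right) \right)} = \left(\frac{4 + 6 - 2 \cdot 6^{2}}{6 \left(4 + 6\right)} + 43\right) 0 = \left(\frac{4 + 6 - 72}{6 \cdot 10} + 43\right) 0 = \left(\frac{1}{6} \cdot \frac{1}{10} \left(4 + 6 - 72\right) + 43\right) 0 = \left(\frac{1}{6} \cdot \frac{1}{10} \left(-62\right) + 43\right) 0 = \left(- \frac{31}{30} + 43\right) 0 = \frac{1259}{30} \cdot 0 = 0$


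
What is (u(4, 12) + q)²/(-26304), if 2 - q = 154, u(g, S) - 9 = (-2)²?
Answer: -19321/26304 ≈ -0.73453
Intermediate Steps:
u(g, S) = 13 (u(g, S) = 9 + (-2)² = 9 + 4 = 13)
q = -152 (q = 2 - 1*154 = 2 - 154 = -152)
(u(4, 12) + q)²/(-26304) = (13 - 152)²/(-26304) = (-139)²*(-1/26304) = 19321*(-1/26304) = -19321/26304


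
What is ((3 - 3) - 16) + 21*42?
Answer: 866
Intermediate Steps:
((3 - 3) - 16) + 21*42 = (0 - 16) + 882 = -16 + 882 = 866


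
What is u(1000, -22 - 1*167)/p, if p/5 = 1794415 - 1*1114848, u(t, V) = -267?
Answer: -267/3397835 ≈ -7.8579e-5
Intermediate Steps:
p = 3397835 (p = 5*(1794415 - 1*1114848) = 5*(1794415 - 1114848) = 5*679567 = 3397835)
u(1000, -22 - 1*167)/p = -267/3397835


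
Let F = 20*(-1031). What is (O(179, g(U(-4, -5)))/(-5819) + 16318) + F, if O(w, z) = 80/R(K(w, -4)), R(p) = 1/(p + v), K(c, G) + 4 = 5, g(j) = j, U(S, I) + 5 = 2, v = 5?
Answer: -25033818/5819 ≈ -4302.1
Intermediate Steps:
U(S, I) = -3 (U(S, I) = -5 + 2 = -3)
K(c, G) = 1 (K(c, G) = -4 + 5 = 1)
R(p) = 1/(5 + p) (R(p) = 1/(p + 5) = 1/(5 + p))
O(w, z) = 480 (O(w, z) = 80/(1/(5 + 1)) = 80/(1/6) = 80/(⅙) = 80*6 = 480)
F = -20620
(O(179, g(U(-4, -5)))/(-5819) + 16318) + F = (480/(-5819) + 16318) - 20620 = (480*(-1/5819) + 16318) - 20620 = (-480/5819 + 16318) - 20620 = 94953962/5819 - 20620 = -25033818/5819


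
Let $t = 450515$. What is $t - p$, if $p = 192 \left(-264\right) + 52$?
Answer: $501151$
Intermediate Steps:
$p = -50636$ ($p = -50688 + 52 = -50636$)
$t - p = 450515 - -50636 = 450515 + 50636 = 501151$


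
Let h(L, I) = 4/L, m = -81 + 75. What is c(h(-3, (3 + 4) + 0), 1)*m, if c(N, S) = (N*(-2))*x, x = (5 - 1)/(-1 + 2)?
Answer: -64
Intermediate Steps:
x = 4 (x = 4/1 = 4*1 = 4)
m = -6
c(N, S) = -8*N (c(N, S) = (N*(-2))*4 = -2*N*4 = -8*N)
c(h(-3, (3 + 4) + 0), 1)*m = -32/(-3)*(-6) = -32*(-1)/3*(-6) = -8*(-4/3)*(-6) = (32/3)*(-6) = -64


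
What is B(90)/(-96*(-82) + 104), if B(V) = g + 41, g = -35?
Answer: 3/3988 ≈ 0.00075226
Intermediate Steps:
B(V) = 6 (B(V) = -35 + 41 = 6)
B(90)/(-96*(-82) + 104) = 6/(-96*(-82) + 104) = 6/(7872 + 104) = 6/7976 = 6*(1/7976) = 3/3988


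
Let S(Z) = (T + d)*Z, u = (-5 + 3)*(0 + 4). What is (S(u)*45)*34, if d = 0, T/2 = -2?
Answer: 48960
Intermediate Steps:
T = -4 (T = 2*(-2) = -4)
u = -8 (u = -2*4 = -8)
S(Z) = -4*Z (S(Z) = (-4 + 0)*Z = -4*Z)
(S(u)*45)*34 = (-4*(-8)*45)*34 = (32*45)*34 = 1440*34 = 48960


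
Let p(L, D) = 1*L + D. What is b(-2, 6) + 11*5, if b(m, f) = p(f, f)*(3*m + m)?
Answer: -41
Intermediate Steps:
p(L, D) = D + L (p(L, D) = L + D = D + L)
b(m, f) = 8*f*m (b(m, f) = (f + f)*(3*m + m) = (2*f)*(4*m) = 8*f*m)
b(-2, 6) + 11*5 = 8*6*(-2) + 11*5 = -96 + 55 = -41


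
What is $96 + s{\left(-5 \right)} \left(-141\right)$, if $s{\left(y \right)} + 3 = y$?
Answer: $1224$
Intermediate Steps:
$s{\left(y \right)} = -3 + y$
$96 + s{\left(-5 \right)} \left(-141\right) = 96 + \left(-3 - 5\right) \left(-141\right) = 96 - -1128 = 96 + 1128 = 1224$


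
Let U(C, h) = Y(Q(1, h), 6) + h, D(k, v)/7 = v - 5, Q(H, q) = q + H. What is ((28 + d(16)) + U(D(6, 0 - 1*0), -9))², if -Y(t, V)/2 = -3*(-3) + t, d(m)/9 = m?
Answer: 25921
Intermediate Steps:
d(m) = 9*m
Q(H, q) = H + q
Y(t, V) = -18 - 2*t (Y(t, V) = -2*(-3*(-3) + t) = -2*(9 + t) = -18 - 2*t)
D(k, v) = -35 + 7*v (D(k, v) = 7*(v - 5) = 7*(-5 + v) = -35 + 7*v)
U(C, h) = -20 - h (U(C, h) = (-18 - 2*(1 + h)) + h = (-18 + (-2 - 2*h)) + h = (-20 - 2*h) + h = -20 - h)
((28 + d(16)) + U(D(6, 0 - 1*0), -9))² = ((28 + 9*16) + (-20 - 1*(-9)))² = ((28 + 144) + (-20 + 9))² = (172 - 11)² = 161² = 25921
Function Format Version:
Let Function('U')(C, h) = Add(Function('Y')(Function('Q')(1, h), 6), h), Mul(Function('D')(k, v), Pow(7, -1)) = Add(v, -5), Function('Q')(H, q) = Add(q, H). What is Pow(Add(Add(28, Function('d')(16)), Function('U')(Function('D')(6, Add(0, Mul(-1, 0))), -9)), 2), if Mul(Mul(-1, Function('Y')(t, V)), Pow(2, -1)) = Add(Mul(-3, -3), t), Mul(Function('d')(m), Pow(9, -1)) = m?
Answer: 25921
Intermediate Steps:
Function('d')(m) = Mul(9, m)
Function('Q')(H, q) = Add(H, q)
Function('Y')(t, V) = Add(-18, Mul(-2, t)) (Function('Y')(t, V) = Mul(-2, Add(Mul(-3, -3), t)) = Mul(-2, Add(9, t)) = Add(-18, Mul(-2, t)))
Function('D')(k, v) = Add(-35, Mul(7, v)) (Function('D')(k, v) = Mul(7, Add(v, -5)) = Mul(7, Add(-5, v)) = Add(-35, Mul(7, v)))
Function('U')(C, h) = Add(-20, Mul(-1, h)) (Function('U')(C, h) = Add(Add(-18, Mul(-2, Add(1, h))), h) = Add(Add(-18, Add(-2, Mul(-2, h))), h) = Add(Add(-20, Mul(-2, h)), h) = Add(-20, Mul(-1, h)))
Pow(Add(Add(28, Function('d')(16)), Function('U')(Function('D')(6, Add(0, Mul(-1, 0))), -9)), 2) = Pow(Add(Add(28, Mul(9, 16)), Add(-20, Mul(-1, -9))), 2) = Pow(Add(Add(28, 144), Add(-20, 9)), 2) = Pow(Add(172, -11), 2) = Pow(161, 2) = 25921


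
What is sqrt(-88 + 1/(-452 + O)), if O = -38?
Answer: I*sqrt(431210)/70 ≈ 9.3809*I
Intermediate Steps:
sqrt(-88 + 1/(-452 + O)) = sqrt(-88 + 1/(-452 - 38)) = sqrt(-88 + 1/(-490)) = sqrt(-88 - 1/490) = sqrt(-43121/490) = I*sqrt(431210)/70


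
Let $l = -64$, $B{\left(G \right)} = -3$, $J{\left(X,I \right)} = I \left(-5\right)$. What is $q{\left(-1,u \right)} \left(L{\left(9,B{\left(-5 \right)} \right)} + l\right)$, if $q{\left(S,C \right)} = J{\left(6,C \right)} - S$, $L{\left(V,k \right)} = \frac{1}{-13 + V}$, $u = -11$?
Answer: $-3598$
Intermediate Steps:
$J{\left(X,I \right)} = - 5 I$
$q{\left(S,C \right)} = - S - 5 C$ ($q{\left(S,C \right)} = - 5 C - S = - S - 5 C$)
$q{\left(-1,u \right)} \left(L{\left(9,B{\left(-5 \right)} \right)} + l\right) = \left(\left(-1\right) \left(-1\right) - -55\right) \left(\frac{1}{-13 + 9} - 64\right) = \left(1 + 55\right) \left(\frac{1}{-4} - 64\right) = 56 \left(- \frac{1}{4} - 64\right) = 56 \left(- \frac{257}{4}\right) = -3598$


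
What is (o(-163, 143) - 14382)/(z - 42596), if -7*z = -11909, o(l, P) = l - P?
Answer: 672/1871 ≈ 0.35917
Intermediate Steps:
z = 11909/7 (z = -1/7*(-11909) = 11909/7 ≈ 1701.3)
(o(-163, 143) - 14382)/(z - 42596) = ((-163 - 1*143) - 14382)/(11909/7 - 42596) = ((-163 - 143) - 14382)/(-286263/7) = (-306 - 14382)*(-7/286263) = -14688*(-7/286263) = 672/1871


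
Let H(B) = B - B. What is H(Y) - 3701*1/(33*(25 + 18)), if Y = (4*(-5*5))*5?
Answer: -3701/1419 ≈ -2.6082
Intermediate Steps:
Y = -500 (Y = (4*(-25))*5 = -100*5 = -500)
H(B) = 0
H(Y) - 3701*1/(33*(25 + 18)) = 0 - 3701*1/(33*(25 + 18)) = 0 - 3701/(33*43) = 0 - 3701/1419 = -3701/1419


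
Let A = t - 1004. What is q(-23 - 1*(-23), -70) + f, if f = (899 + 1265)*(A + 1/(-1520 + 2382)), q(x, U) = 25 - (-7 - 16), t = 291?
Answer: -664981922/431 ≈ -1.5429e+6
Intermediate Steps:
A = -713 (A = 291 - 1004 = -713)
q(x, U) = 48 (q(x, U) = 25 - 1*(-23) = 25 + 23 = 48)
f = -665002610/431 (f = (899 + 1265)*(-713 + 1/(-1520 + 2382)) = 2164*(-713 + 1/862) = 2164*(-614605/862) = -665002610/431 ≈ -1.5429e+6)
q(-23 - 1*(-23), -70) + f = 48 - 665002610/431 = -664981922/431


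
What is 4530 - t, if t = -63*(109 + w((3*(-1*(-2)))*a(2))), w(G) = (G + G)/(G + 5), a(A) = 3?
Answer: 264399/23 ≈ 11496.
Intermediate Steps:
w(G) = 2*G/(5 + G) (w(G) = (2*G)/(5 + G) = 2*G/(5 + G))
t = -160209/23 (t = -63*(109 + 2*((3*(-1*(-2)))*3)/(5 + (3*(-1*(-2)))*3)) = -63*(109 + 2*((3*2)*3)/(5 + (3*2)*3)) = -63*(109 + 2*(6*3)/(5 + 6*3)) = -63*(109 + 2*18/(5 + 18)) = -63*(109 + 2*18/23) = -63*(109 + 2*18*(1/23)) = -63*(109 + 36/23) = -63*2543/23 = -160209/23 ≈ -6965.6)
4530 - t = 4530 - 1*(-160209/23) = 4530 + 160209/23 = 264399/23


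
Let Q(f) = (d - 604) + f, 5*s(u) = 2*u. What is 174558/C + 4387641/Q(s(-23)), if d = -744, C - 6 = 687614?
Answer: -628498498813/194424555 ≈ -3232.6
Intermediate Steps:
C = 687620 (C = 6 + 687614 = 687620)
s(u) = 2*u/5 (s(u) = (2*u)/5 = 2*u/5)
Q(f) = -1348 + f (Q(f) = (-744 - 604) + f = -1348 + f)
174558/C + 4387641/Q(s(-23)) = 174558/687620 + 4387641/(-1348 + (⅖)*(-23)) = 174558*(1/687620) + 4387641/(-1348 - 46/5) = 87279/343810 + 4387641/(-6786/5) = 87279/343810 + 4387641*(-5/6786) = 87279/343810 - 7312735/2262 = -628498498813/194424555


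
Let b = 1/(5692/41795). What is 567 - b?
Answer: 3185569/5692 ≈ 559.66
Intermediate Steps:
b = 41795/5692 (b = 1/(5692*(1/41795)) = 1/(5692/41795) = 41795/5692 ≈ 7.3428)
567 - b = 567 - 1*41795/5692 = 567 - 41795/5692 = 3185569/5692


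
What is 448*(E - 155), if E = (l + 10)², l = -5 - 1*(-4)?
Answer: -33152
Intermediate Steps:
l = -1 (l = -5 + 4 = -1)
E = 81 (E = (-1 + 10)² = 9² = 81)
448*(E - 155) = 448*(81 - 155) = 448*(-74) = -33152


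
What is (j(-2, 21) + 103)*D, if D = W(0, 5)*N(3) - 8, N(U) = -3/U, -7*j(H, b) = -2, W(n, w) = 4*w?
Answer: -2892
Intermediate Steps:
j(H, b) = 2/7 (j(H, b) = -⅐*(-2) = 2/7)
D = -28 (D = (4*5)*(-3/3) - 8 = 20*(-3*⅓) - 8 = 20*(-1) - 8 = -20 - 8 = -28)
(j(-2, 21) + 103)*D = (2/7 + 103)*(-28) = (723/7)*(-28) = -2892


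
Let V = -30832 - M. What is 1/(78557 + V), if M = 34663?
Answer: 1/13062 ≈ 7.6558e-5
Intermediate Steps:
V = -65495 (V = -30832 - 1*34663 = -30832 - 34663 = -65495)
1/(78557 + V) = 1/(78557 - 65495) = 1/13062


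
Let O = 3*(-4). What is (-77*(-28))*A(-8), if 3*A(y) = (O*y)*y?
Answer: -551936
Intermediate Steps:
O = -12
A(y) = -4*y² (A(y) = ((-12*y)*y)/3 = (-12*y²)/3 = -4*y²)
(-77*(-28))*A(-8) = (-77*(-28))*(-4*(-8)²) = 2156*(-4*64) = 2156*(-256) = -551936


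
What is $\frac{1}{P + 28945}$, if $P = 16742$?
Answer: $\frac{1}{45687} \approx 2.1888 \cdot 10^{-5}$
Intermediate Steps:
$\frac{1}{P + 28945} = \frac{1}{16742 + 28945} = \frac{1}{45687}$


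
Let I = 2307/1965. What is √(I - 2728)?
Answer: I*√1169876505/655 ≈ 52.219*I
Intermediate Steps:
I = 769/655 (I = 2307*(1/1965) = 769/655 ≈ 1.1740)
√(I - 2728) = √(769/655 - 2728) = √(-1786071/655) = I*√1169876505/655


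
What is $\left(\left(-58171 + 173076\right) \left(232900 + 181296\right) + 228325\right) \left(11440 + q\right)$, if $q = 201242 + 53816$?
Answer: $12683551164543090$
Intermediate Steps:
$q = 255058$
$\left(\left(-58171 + 173076\right) \left(232900 + 181296\right) + 228325\right) \left(11440 + q\right) = \left(\left(-58171 + 173076\right) \left(232900 + 181296\right) + 228325\right) \left(11440 + 255058\right) = \left(114905 \cdot 414196 + 228325\right) 266498 = \left(47593191380 + 228325\right) 266498 = 47593419705 \cdot 266498 = 12683551164543090$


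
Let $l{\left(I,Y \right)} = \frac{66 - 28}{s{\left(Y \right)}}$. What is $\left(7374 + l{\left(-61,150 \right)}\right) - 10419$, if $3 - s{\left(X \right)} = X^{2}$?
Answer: $- \frac{68503403}{22497} \approx -3045.0$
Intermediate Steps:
$s{\left(X \right)} = 3 - X^{2}$
$l{\left(I,Y \right)} = \frac{38}{3 - Y^{2}}$ ($l{\left(I,Y \right)} = \frac{66 - 28}{3 - Y^{2}} = \frac{38}{3 - Y^{2}}$)
$\left(7374 + l{\left(-61,150 \right)}\right) - 10419 = \left(7374 - \frac{38}{-3 + 150^{2}}\right) - 10419 = \left(7374 - \frac{38}{-3 + 22500}\right) - 10419 = \left(7374 - \frac{38}{22497}\right) - 10419 = \frac{165892840}{22497} - 10419 = - \frac{68503403}{22497}$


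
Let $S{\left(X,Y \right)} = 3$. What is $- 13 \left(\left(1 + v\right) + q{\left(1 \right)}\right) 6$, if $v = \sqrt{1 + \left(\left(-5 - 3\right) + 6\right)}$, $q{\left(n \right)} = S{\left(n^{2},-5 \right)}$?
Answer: $-312 - 78 i \approx -312.0 - 78.0 i$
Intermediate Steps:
$q{\left(n \right)} = 3$
$v = i$ ($v = \sqrt{1 + \left(-8 + 6\right)} = \sqrt{1 - 2} = \sqrt{-1} = i \approx 1.0 i$)
$- 13 \left(\left(1 + v\right) + q{\left(1 \right)}\right) 6 = - 13 \left(\left(1 + i\right) + 3\right) 6 = - 13 \left(4 + i\right) 6 = \left(-52 - 13 i\right) 6 = -312 - 78 i$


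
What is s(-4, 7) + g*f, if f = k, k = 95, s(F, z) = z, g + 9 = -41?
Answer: -4743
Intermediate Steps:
g = -50 (g = -9 - 41 = -50)
f = 95
s(-4, 7) + g*f = 7 - 50*95 = 7 - 4750 = -4743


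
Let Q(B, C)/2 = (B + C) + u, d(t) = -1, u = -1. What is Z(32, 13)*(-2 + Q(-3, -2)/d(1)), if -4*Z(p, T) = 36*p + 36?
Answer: -2970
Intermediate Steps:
Z(p, T) = -9 - 9*p (Z(p, T) = -(36*p + 36)/4 = -(36 + 36*p)/4 = -9 - 9*p)
Q(B, C) = -2 + 2*B + 2*C (Q(B, C) = 2*((B + C) - 1) = 2*(-1 + B + C) = -2 + 2*B + 2*C)
Z(32, 13)*(-2 + Q(-3, -2)/d(1)) = (-9 - 9*32)*(-2 + (-2 + 2*(-3) + 2*(-2))/(-1)) = (-9 - 288)*(-2 + (-2 - 6 - 4)*(-1)) = -297*(-2 - 12*(-1)) = -297*(-2 + 12) = -297*10 = -2970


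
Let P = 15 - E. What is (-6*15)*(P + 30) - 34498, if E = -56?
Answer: -43588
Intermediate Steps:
P = 71 (P = 15 - 1*(-56) = 15 + 56 = 71)
(-6*15)*(P + 30) - 34498 = (-6*15)*(71 + 30) - 34498 = -90*101 - 34498 = -9090 - 34498 = -43588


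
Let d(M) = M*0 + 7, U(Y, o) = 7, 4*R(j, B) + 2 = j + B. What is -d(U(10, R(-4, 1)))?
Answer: -7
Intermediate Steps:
R(j, B) = -½ + B/4 + j/4 (R(j, B) = -½ + (j + B)/4 = -½ + (B + j)/4 = -½ + (B/4 + j/4) = -½ + B/4 + j/4)
d(M) = 7 (d(M) = 0 + 7 = 7)
-d(U(10, R(-4, 1))) = -1*7 = -7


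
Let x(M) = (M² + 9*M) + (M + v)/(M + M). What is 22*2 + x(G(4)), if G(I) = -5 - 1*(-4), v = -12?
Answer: 85/2 ≈ 42.500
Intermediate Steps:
G(I) = -1 (G(I) = -5 + 4 = -1)
x(M) = M² + 9*M + (-12 + M)/(2*M) (x(M) = (M² + 9*M) + (M - 12)/(M + M) = (M² + 9*M) + (-12 + M)/((2*M)) = (M² + 9*M) + (-12 + M)*(1/(2*M)) = (M² + 9*M) + (-12 + M)/(2*M) = M² + 9*M + (-12 + M)/(2*M))
22*2 + x(G(4)) = 22*2 + (½ + (-1)² - 6/(-1) + 9*(-1)) = 44 + (½ + 1 - 6*(-1) - 9) = 44 + (½ + 1 + 6 - 9) = 44 - 3/2 = 85/2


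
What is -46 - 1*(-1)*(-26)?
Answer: -72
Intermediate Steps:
-46 - 1*(-1)*(-26) = -46 + 1*(-26) = -46 - 26 = -72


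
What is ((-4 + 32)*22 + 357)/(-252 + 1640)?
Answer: 973/1388 ≈ 0.70101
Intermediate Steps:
((-4 + 32)*22 + 357)/(-252 + 1640) = (28*22 + 357)/1388 = (616 + 357)*(1/1388) = 973*(1/1388) = 973/1388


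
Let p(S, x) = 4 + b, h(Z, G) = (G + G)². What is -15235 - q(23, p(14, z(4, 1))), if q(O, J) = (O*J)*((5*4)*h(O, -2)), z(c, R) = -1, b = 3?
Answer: -66755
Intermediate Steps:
h(Z, G) = 4*G² (h(Z, G) = (2*G)² = 4*G²)
p(S, x) = 7 (p(S, x) = 4 + 3 = 7)
q(O, J) = 320*J*O (q(O, J) = (O*J)*((5*4)*(4*(-2)²)) = (J*O)*(20*(4*4)) = (J*O)*(20*16) = (J*O)*320 = 320*J*O)
-15235 - q(23, p(14, z(4, 1))) = -15235 - 320*7*23 = -15235 - 1*51520 = -15235 - 51520 = -66755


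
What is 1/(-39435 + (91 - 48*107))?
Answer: -1/44480 ≈ -2.2482e-5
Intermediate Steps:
1/(-39435 + (91 - 48*107)) = 1/(-39435 + (91 - 5136)) = 1/(-39435 - 5045) = 1/(-44480) = -1/44480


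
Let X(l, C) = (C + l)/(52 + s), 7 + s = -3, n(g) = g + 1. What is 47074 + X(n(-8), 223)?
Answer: 329554/7 ≈ 47079.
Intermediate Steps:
n(g) = 1 + g
s = -10 (s = -7 - 3 = -10)
X(l, C) = C/42 + l/42 (X(l, C) = (C + l)/(52 - 10) = (C + l)/42 = (C + l)*(1/42) = C/42 + l/42)
47074 + X(n(-8), 223) = 47074 + ((1/42)*223 + (1 - 8)/42) = 47074 + (223/42 + (1/42)*(-7)) = 47074 + (223/42 - ⅙) = 47074 + 36/7 = 329554/7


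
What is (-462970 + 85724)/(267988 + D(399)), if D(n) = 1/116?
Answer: -43760536/31086609 ≈ -1.4077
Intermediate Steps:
D(n) = 1/116
(-462970 + 85724)/(267988 + D(399)) = (-462970 + 85724)/(267988 + 1/116) = -377246/31086609/116 = -377246*116/31086609 = -43760536/31086609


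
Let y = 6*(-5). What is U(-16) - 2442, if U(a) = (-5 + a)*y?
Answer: -1812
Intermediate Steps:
y = -30
U(a) = 150 - 30*a (U(a) = (-5 + a)*(-30) = 150 - 30*a)
U(-16) - 2442 = (150 - 30*(-16)) - 2442 = (150 + 480) - 2442 = 630 - 2442 = -1812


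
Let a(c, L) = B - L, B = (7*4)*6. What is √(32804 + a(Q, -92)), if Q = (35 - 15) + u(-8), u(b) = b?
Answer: 2*√8266 ≈ 181.83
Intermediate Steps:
B = 168 (B = 28*6 = 168)
Q = 12 (Q = (35 - 15) - 8 = 20 - 8 = 12)
a(c, L) = 168 - L
√(32804 + a(Q, -92)) = √(32804 + (168 - 1*(-92))) = √(32804 + (168 + 92)) = √(32804 + 260) = √33064 = 2*√8266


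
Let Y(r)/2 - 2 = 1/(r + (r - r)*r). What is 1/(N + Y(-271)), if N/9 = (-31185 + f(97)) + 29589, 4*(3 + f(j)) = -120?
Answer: -271/3972049 ≈ -6.8227e-5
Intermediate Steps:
Y(r) = 4 + 2/r (Y(r) = 4 + 2/(r + (r - r)*r) = 4 + 2/(r + 0*r) = 4 + 2/(r + 0) = 4 + 2/r)
f(j) = -33 (f(j) = -3 + (¼)*(-120) = -3 - 30 = -33)
N = -14661 (N = 9*((-31185 - 33) + 29589) = 9*(-31218 + 29589) = 9*(-1629) = -14661)
1/(N + Y(-271)) = 1/(-14661 + (4 + 2/(-271))) = 1/(-14661 + (4 + 2*(-1/271))) = 1/(-14661 + (4 - 2/271)) = 1/(-14661 + 1082/271) = 1/(-3972049/271) = -271/3972049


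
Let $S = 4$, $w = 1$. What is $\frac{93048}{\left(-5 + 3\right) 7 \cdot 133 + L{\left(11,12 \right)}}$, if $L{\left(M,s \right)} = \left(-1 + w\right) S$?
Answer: $- \frac{46524}{931} \approx -49.972$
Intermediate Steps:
$L{\left(M,s \right)} = 0$ ($L{\left(M,s \right)} = \left(-1 + 1\right) 4 = 0 \cdot 4 = 0$)
$\frac{93048}{\left(-5 + 3\right) 7 \cdot 133 + L{\left(11,12 \right)}} = \frac{93048}{\left(-5 + 3\right) 7 \cdot 133 + 0} = \frac{93048}{\left(-2\right) 7 \cdot 133 + 0} = \frac{93048}{\left(-14\right) 133 + 0} = \frac{93048}{-1862 + 0} = \frac{93048}{-1862} = 93048 \left(- \frac{1}{1862}\right) = - \frac{46524}{931}$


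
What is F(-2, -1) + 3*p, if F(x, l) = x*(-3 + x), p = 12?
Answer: 46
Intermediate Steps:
F(-2, -1) + 3*p = -2*(-3 - 2) + 3*12 = -2*(-5) + 36 = 10 + 36 = 46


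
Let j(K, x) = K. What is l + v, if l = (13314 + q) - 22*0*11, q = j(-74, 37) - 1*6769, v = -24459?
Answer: -17988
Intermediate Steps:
q = -6843 (q = -74 - 1*6769 = -74 - 6769 = -6843)
l = 6471 (l = (13314 - 6843) - 22*0*11 = 6471 + 0*11 = 6471 + 0 = 6471)
l + v = 6471 - 24459 = -17988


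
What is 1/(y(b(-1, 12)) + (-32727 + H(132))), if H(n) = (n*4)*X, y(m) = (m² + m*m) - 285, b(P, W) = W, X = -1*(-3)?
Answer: -1/31140 ≈ -3.2113e-5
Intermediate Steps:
X = 3
y(m) = -285 + 2*m² (y(m) = (m² + m²) - 285 = 2*m² - 285 = -285 + 2*m²)
H(n) = 12*n (H(n) = (n*4)*3 = (4*n)*3 = 12*n)
1/(y(b(-1, 12)) + (-32727 + H(132))) = 1/((-285 + 2*12²) + (-32727 + 12*132)) = 1/((-285 + 2*144) + (-32727 + 1584)) = 1/((-285 + 288) - 31143) = 1/(3 - 31143) = 1/(-31140) = -1/31140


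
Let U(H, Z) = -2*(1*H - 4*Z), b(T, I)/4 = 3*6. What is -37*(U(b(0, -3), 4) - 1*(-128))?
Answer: -592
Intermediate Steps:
b(T, I) = 72 (b(T, I) = 4*(3*6) = 4*18 = 72)
U(H, Z) = -2*H + 8*Z (U(H, Z) = -2*(H - 4*Z) = -2*H + 8*Z)
-37*(U(b(0, -3), 4) - 1*(-128)) = -37*((-2*72 + 8*4) - 1*(-128)) = -37*((-144 + 32) + 128) = -37*(-112 + 128) = -37*16 = -592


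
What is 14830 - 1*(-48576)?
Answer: 63406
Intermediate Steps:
14830 - 1*(-48576) = 14830 + 48576 = 63406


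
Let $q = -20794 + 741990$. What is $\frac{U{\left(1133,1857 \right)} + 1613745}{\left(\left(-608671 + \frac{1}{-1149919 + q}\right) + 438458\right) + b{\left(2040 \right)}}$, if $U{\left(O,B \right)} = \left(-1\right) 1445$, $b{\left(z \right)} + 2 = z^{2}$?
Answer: $\frac{345615046450}{855599275677} \approx 0.40394$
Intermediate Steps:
$b{\left(z \right)} = -2 + z^{2}$
$U{\left(O,B \right)} = -1445$
$q = 721196$
$\frac{U{\left(1133,1857 \right)} + 1613745}{\left(\left(-608671 + \frac{1}{-1149919 + q}\right) + 438458\right) + b{\left(2040 \right)}} = \frac{-1445 + 1613745}{\left(\left(-608671 + \frac{1}{-1149919 + 721196}\right) + 438458\right) - \left(2 - 2040^{2}\right)} = \frac{1612300}{\left(\left(-608671 + \frac{1}{-428723}\right) + 438458\right) + \left(-2 + 4161600\right)} = \frac{1612300}{\left(\left(-608671 - \frac{1}{428723}\right) + 438458\right) + 4161598} = \frac{1612300}{\left(- \frac{260951257134}{428723} + 438458\right) + 4161598} = \frac{1612300}{- \frac{72974228000}{428723} + 4161598} = \frac{1612300}{\frac{1711198551354}{428723}} = 1612300 \cdot \frac{428723}{1711198551354} = \frac{345615046450}{855599275677}$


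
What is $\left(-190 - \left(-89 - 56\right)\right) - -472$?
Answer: $427$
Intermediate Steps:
$\left(-190 - \left(-89 - 56\right)\right) - -472 = \left(-190 - -145\right) + 472 = \left(-190 + 145\right) + 472 = -45 + 472 = 427$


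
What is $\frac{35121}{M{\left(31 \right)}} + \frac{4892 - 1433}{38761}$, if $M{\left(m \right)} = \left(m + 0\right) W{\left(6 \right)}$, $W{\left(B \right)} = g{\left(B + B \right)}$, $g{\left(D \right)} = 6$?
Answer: $\frac{453989485}{2403182} \approx 188.91$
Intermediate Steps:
$W{\left(B \right)} = 6$
$M{\left(m \right)} = 6 m$ ($M{\left(m \right)} = \left(m + 0\right) 6 = m 6 = 6 m$)
$\frac{35121}{M{\left(31 \right)}} + \frac{4892 - 1433}{38761} = \frac{35121}{6 \cdot 31} + \frac{4892 - 1433}{38761} = \frac{35121}{186} + \left(4892 - 1433\right) \frac{1}{38761} = 35121 \cdot \frac{1}{186} + 3459 \cdot \frac{1}{38761} = \frac{11707}{62} + \frac{3459}{38761} = \frac{453989485}{2403182}$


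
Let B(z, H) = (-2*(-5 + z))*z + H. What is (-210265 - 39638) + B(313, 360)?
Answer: -442351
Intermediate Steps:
B(z, H) = H + z*(10 - 2*z) (B(z, H) = (10 - 2*z)*z + H = z*(10 - 2*z) + H = H + z*(10 - 2*z))
(-210265 - 39638) + B(313, 360) = (-210265 - 39638) + (360 - 2*313**2 + 10*313) = -249903 + (360 - 2*97969 + 3130) = -249903 + (360 - 195938 + 3130) = -249903 - 192448 = -442351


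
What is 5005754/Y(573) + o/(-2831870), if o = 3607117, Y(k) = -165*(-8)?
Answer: 708544159277/186903420 ≈ 3791.0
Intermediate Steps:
Y(k) = 1320
5005754/Y(573) + o/(-2831870) = 5005754/1320 + 3607117/(-2831870) = 5005754*(1/1320) + 3607117*(-1/2831870) = 2502877/660 - 3607117/2831870 = 708544159277/186903420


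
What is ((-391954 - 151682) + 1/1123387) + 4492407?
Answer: 4435998007378/1123387 ≈ 3.9488e+6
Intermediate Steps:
((-391954 - 151682) + 1/1123387) + 4492407 = (-543636 + 1/1123387) + 4492407 = -610713615131/1123387 + 4492407 = 4435998007378/1123387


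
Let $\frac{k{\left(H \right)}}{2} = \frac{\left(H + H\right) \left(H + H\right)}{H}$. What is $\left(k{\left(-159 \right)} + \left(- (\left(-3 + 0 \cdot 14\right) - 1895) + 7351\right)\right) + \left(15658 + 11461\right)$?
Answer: $35096$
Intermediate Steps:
$k{\left(H \right)} = 8 H$ ($k{\left(H \right)} = 2 \frac{\left(H + H\right) \left(H + H\right)}{H} = 2 \frac{2 H 2 H}{H} = 2 \frac{4 H^{2}}{H} = 2 \cdot 4 H = 8 H$)
$\left(k{\left(-159 \right)} + \left(- (\left(-3 + 0 \cdot 14\right) - 1895) + 7351\right)\right) + \left(15658 + 11461\right) = \left(8 \left(-159\right) + \left(- (\left(-3 + 0 \cdot 14\right) - 1895) + 7351\right)\right) + \left(15658 + 11461\right) = \left(-1272 + \left(- (\left(-3 + 0\right) - 1895) + 7351\right)\right) + 27119 = \left(-1272 + \left(- (-3 - 1895) + 7351\right)\right) + 27119 = \left(-1272 + \left(\left(-1\right) \left(-1898\right) + 7351\right)\right) + 27119 = \left(-1272 + \left(1898 + 7351\right)\right) + 27119 = \left(-1272 + 9249\right) + 27119 = 7977 + 27119 = 35096$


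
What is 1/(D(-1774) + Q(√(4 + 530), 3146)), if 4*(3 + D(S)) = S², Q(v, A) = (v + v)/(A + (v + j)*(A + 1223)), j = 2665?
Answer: 1976115663879688925/1554740616407899353015798 - 431353*√534/1554740616407899353015798 ≈ 1.2710e-6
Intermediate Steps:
Q(v, A) = 2*v/(A + (1223 + A)*(2665 + v)) (Q(v, A) = (v + v)/(A + (v + 2665)*(A + 1223)) = (2*v)/(A + (2665 + v)*(1223 + A)) = (2*v)/(A + (1223 + A)*(2665 + v)) = 2*v/(A + (1223 + A)*(2665 + v)))
D(S) = -3 + S²/4
1/(D(-1774) + Q(√(4 + 530), 3146)) = 1/((-3 + (¼)*(-1774)²) + 2*√(4 + 530)/(3259295 + 1223*√(4 + 530) + 2666*3146 + 3146*√(4 + 530))) = 1/((-3 + (¼)*3147076) + 2*√534/(3259295 + 1223*√534 + 8387236 + 3146*√534)) = 1/((-3 + 786769) + 2*√534/(11646531 + 4369*√534)) = 1/(786766 + 2*√534/(11646531 + 4369*√534))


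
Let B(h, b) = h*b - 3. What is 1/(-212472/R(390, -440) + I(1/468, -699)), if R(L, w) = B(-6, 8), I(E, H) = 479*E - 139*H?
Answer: 7956/806166691 ≈ 9.8689e-6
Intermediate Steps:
I(E, H) = -139*H + 479*E
B(h, b) = -3 + b*h (B(h, b) = b*h - 3 = -3 + b*h)
R(L, w) = -51 (R(L, w) = -3 + 8*(-6) = -3 - 48 = -51)
1/(-212472/R(390, -440) + I(1/468, -699)) = 1/(-212472/(-51) + (-139*(-699) + 479/468)) = 1/(-212472*(-1/51) + (97161 + 479*(1/468))) = 1/(70824/17 + (97161 + 479/468)) = 1/(70824/17 + 45471827/468) = 1/(806166691/7956) = 7956/806166691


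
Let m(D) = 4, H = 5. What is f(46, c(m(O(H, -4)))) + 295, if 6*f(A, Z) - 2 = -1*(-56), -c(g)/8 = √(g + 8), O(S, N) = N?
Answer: 914/3 ≈ 304.67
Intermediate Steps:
c(g) = -8*√(8 + g) (c(g) = -8*√(g + 8) = -8*√(8 + g))
f(A, Z) = 29/3 (f(A, Z) = ⅓ + (-1*(-56))/6 = ⅓ + (⅙)*56 = ⅓ + 28/3 = 29/3)
f(46, c(m(O(H, -4)))) + 295 = 29/3 + 295 = 914/3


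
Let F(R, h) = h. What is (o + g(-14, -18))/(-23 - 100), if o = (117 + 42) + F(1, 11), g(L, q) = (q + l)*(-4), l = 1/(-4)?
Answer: -81/41 ≈ -1.9756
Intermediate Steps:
l = -¼ ≈ -0.25000
g(L, q) = 1 - 4*q (g(L, q) = (q - ¼)*(-4) = (-¼ + q)*(-4) = 1 - 4*q)
o = 170 (o = (117 + 42) + 11 = 159 + 11 = 170)
(o + g(-14, -18))/(-23 - 100) = (170 + (1 - 4*(-18)))/(-23 - 100) = (170 + (1 + 72))/(-123) = (170 + 73)*(-1/123) = 243*(-1/123) = -81/41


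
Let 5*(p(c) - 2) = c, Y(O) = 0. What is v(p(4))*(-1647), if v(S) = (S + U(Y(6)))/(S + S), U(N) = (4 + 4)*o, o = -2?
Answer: 54351/14 ≈ 3882.2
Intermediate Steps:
p(c) = 2 + c/5
U(N) = -16 (U(N) = (4 + 4)*(-2) = 8*(-2) = -16)
v(S) = (-16 + S)/(2*S) (v(S) = (S - 16)/(S + S) = (-16 + S)/((2*S)) = (-16 + S)*(1/(2*S)) = (-16 + S)/(2*S))
v(p(4))*(-1647) = ((-16 + (2 + (⅕)*4))/(2*(2 + (⅕)*4)))*(-1647) = ((-16 + (2 + ⅘))/(2*(2 + ⅘)))*(-1647) = ((-16 + 14/5)/(2*(14/5)))*(-1647) = ((½)*(5/14)*(-66/5))*(-1647) = -33/14*(-1647) = 54351/14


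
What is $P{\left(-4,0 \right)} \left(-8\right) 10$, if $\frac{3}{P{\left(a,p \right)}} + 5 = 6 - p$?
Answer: $-240$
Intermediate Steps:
$P{\left(a,p \right)} = \frac{3}{1 - p}$ ($P{\left(a,p \right)} = \frac{3}{-5 - \left(-6 + p\right)} = \frac{3}{1 - p}$)
$P{\left(-4,0 \right)} \left(-8\right) 10 = - \frac{3}{-1 + 0} \left(-8\right) 10 = - \frac{3}{-1} \left(-8\right) 10 = \left(-3\right) \left(-1\right) \left(-8\right) 10 = 3 \left(-8\right) 10 = \left(-24\right) 10 = -240$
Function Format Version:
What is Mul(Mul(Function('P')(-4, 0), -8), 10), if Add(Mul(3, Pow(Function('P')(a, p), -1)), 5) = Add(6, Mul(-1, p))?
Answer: -240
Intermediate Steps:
Function('P')(a, p) = Mul(3, Pow(Add(1, Mul(-1, p)), -1)) (Function('P')(a, p) = Mul(3, Pow(Add(-5, Add(6, Mul(-1, p))), -1)) = Mul(3, Pow(Add(1, Mul(-1, p)), -1)))
Mul(Mul(Function('P')(-4, 0), -8), 10) = Mul(Mul(Mul(-3, Pow(Add(-1, 0), -1)), -8), 10) = Mul(Mul(Mul(-3, Pow(-1, -1)), -8), 10) = Mul(Mul(Mul(-3, -1), -8), 10) = Mul(Mul(3, -8), 10) = Mul(-24, 10) = -240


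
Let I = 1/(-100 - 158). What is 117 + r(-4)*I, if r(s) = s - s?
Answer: 117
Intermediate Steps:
r(s) = 0
I = -1/258 (I = 1/(-258) = -1/258 ≈ -0.0038760)
117 + r(-4)*I = 117 + 0*(-1/258) = 117 + 0 = 117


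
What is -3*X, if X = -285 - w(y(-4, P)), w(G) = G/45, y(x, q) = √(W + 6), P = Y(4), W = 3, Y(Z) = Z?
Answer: 4276/5 ≈ 855.20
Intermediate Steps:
P = 4
y(x, q) = 3 (y(x, q) = √(3 + 6) = √9 = 3)
w(G) = G/45 (w(G) = G*(1/45) = G/45)
X = -4276/15 (X = -285 - 3/45 = -285 - 1*1/15 = -285 - 1/15 = -4276/15 ≈ -285.07)
-3*X = -3*(-4276/15) = 4276/5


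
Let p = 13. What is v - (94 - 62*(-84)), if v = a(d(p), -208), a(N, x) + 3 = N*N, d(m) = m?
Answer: -5136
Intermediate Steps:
a(N, x) = -3 + N**2 (a(N, x) = -3 + N*N = -3 + N**2)
v = 166 (v = -3 + 13**2 = -3 + 169 = 166)
v - (94 - 62*(-84)) = 166 - (94 - 62*(-84)) = 166 - (94 + 5208) = 166 - 1*5302 = 166 - 5302 = -5136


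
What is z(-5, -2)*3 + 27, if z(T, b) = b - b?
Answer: 27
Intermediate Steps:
z(T, b) = 0
z(-5, -2)*3 + 27 = 0*3 + 27 = 0 + 27 = 27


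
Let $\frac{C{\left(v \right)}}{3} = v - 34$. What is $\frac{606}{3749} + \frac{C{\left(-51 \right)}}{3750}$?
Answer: $\frac{87767}{937250} \approx 0.093643$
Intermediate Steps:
$C{\left(v \right)} = -102 + 3 v$ ($C{\left(v \right)} = 3 \left(v - 34\right) = 3 \left(-34 + v\right) = -102 + 3 v$)
$\frac{606}{3749} + \frac{C{\left(-51 \right)}}{3750} = \frac{606}{3749} + \frac{-102 + 3 \left(-51\right)}{3750} = 606 \cdot \frac{1}{3749} + \left(-102 - 153\right) \frac{1}{3750} = \frac{606}{3749} - \frac{17}{250} = \frac{87767}{937250}$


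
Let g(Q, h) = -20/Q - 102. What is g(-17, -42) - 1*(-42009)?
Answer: 712439/17 ≈ 41908.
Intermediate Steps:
g(Q, h) = -102 - 20/Q
g(-17, -42) - 1*(-42009) = (-102 - 20/(-17)) - 1*(-42009) = (-102 - 20*(-1/17)) + 42009 = (-102 + 20/17) + 42009 = -1714/17 + 42009 = 712439/17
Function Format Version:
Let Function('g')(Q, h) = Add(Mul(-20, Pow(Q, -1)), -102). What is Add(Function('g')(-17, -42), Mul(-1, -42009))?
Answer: Rational(712439, 17) ≈ 41908.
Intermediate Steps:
Function('g')(Q, h) = Add(-102, Mul(-20, Pow(Q, -1)))
Add(Function('g')(-17, -42), Mul(-1, -42009)) = Add(Add(-102, Mul(-20, Pow(-17, -1))), Mul(-1, -42009)) = Add(Add(-102, Mul(-20, Rational(-1, 17))), 42009) = Add(Add(-102, Rational(20, 17)), 42009) = Add(Rational(-1714, 17), 42009) = Rational(712439, 17)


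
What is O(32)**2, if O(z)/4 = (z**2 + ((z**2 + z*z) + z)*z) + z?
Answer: 73150775296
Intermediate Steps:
O(z) = 4*z + 4*z**2 + 4*z*(z + 2*z**2) (O(z) = 4*((z**2 + ((z**2 + z*z) + z)*z) + z) = 4*((z**2 + ((z**2 + z**2) + z)*z) + z) = 4*((z**2 + (2*z**2 + z)*z) + z) = 4*((z**2 + (z + 2*z**2)*z) + z) = 4*((z**2 + z*(z + 2*z**2)) + z) = 4*(z + z**2 + z*(z + 2*z**2)) = 4*z + 4*z**2 + 4*z*(z + 2*z**2))
O(32)**2 = (4*32*(1 + 2*32 + 2*32**2))**2 = (4*32*(1 + 64 + 2*1024))**2 = (4*32*(1 + 64 + 2048))**2 = (4*32*2113)**2 = 270464**2 = 73150775296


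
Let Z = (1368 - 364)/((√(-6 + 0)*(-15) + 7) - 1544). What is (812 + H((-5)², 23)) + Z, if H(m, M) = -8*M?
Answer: 1482872384/2363719 + 15060*I*√6/2363719 ≈ 627.35 + 0.015606*I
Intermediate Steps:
Z = 1004/(-1537 - 15*I*√6) (Z = 1004/((√(-6)*(-15) + 7) - 1544) = 1004/(((I*√6)*(-15) + 7) - 1544) = 1004/((-15*I*√6 + 7) - 1544) = 1004/((7 - 15*I*√6) - 1544) = 1004/(-1537 - 15*I*√6) ≈ -0.65285 + 0.015606*I)
(812 + H((-5)², 23)) + Z = (812 - 8*23) + (-1543148/2363719 + 15060*I*√6/2363719) = (812 - 184) + (-1543148/2363719 + 15060*I*√6/2363719) = 628 + (-1543148/2363719 + 15060*I*√6/2363719) = 1482872384/2363719 + 15060*I*√6/2363719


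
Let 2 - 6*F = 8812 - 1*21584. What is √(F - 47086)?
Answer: I*√44957 ≈ 212.03*I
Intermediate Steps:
F = 2129 (F = ⅓ - (8812 - 1*21584)/6 = ⅓ - (8812 - 21584)/6 = ⅓ - ⅙*(-12772) = ⅓ + 6386/3 = 2129)
√(F - 47086) = √(2129 - 47086) = √(-44957) = I*√44957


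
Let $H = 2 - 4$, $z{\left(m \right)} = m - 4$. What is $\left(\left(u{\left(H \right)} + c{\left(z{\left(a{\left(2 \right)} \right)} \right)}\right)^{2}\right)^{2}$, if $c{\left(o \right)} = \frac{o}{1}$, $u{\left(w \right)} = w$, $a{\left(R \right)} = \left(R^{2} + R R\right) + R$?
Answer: $256$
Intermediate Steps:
$a{\left(R \right)} = R + 2 R^{2}$ ($a{\left(R \right)} = \left(R^{2} + R^{2}\right) + R = 2 R^{2} + R = R + 2 R^{2}$)
$z{\left(m \right)} = -4 + m$
$H = -2$
$c{\left(o \right)} = o$ ($c{\left(o \right)} = o 1 = o$)
$\left(\left(u{\left(H \right)} + c{\left(z{\left(a{\left(2 \right)} \right)} \right)}\right)^{2}\right)^{2} = \left(\left(-2 - \left(4 - 2 \left(1 + 2 \cdot 2\right)\right)\right)^{2}\right)^{2} = \left(\left(-2 - \left(4 - 2 \left(1 + 4\right)\right)\right)^{2}\right)^{2} = \left(\left(-2 + \left(-4 + 2 \cdot 5\right)\right)^{2}\right)^{2} = \left(\left(-2 + \left(-4 + 10\right)\right)^{2}\right)^{2} = \left(\left(-2 + 6\right)^{2}\right)^{2} = \left(4^{2}\right)^{2} = 16^{2} = 256$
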